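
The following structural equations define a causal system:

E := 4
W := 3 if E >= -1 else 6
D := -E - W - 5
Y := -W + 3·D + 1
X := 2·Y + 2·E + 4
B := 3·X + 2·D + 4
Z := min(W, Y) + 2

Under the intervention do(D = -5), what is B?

-72

The intervention breaks the incoming arrows to D: D := -E - W - 5 no longer applies, and D = -5.
W = 3 if E >= -1 else 6  [with E=4]  = 3
Y = -W + 3·D + 1  [with W=3, D=-5]  = -17
X = 2·Y + 2·E + 4  [with Y=-17, E=4]  = -22
B = 3·X + 2·D + 4  [with X=-22, D=-5]  = -72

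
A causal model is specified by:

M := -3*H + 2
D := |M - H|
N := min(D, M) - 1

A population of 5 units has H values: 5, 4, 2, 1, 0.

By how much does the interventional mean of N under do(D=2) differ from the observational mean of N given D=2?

-5.7

Every unit gets D=2 under the intervention. N values become -14, -11, -5, -2, 1; E[N|do(D=2)] = -6.2.
Observing D=2 restricts to units where D's equation naturally yields 2: H ∈ {1, 0}. In that subpopulation N = -2, 1, mean -0.5.
Difference = -6.2 − (-0.5) = -5.7.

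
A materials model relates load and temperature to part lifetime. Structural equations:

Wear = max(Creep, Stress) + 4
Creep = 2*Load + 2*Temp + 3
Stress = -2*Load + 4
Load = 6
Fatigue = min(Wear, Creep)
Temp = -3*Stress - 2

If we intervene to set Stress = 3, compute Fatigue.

Under do(Stress=3), the mechanism Stress = -2*Load + 4 is discarded; Stress is fixed at 3.
Temp = -3*Stress - 2  [with Stress=3]  = -11
Creep = 2*Load + 2*Temp + 3  [with Load=6, Temp=-11]  = -7
Wear = max(Creep, Stress) + 4  [with Creep=-7, Stress=3]  = 7
Fatigue = min(Wear, Creep)  [with Wear=7, Creep=-7]  = -7

-7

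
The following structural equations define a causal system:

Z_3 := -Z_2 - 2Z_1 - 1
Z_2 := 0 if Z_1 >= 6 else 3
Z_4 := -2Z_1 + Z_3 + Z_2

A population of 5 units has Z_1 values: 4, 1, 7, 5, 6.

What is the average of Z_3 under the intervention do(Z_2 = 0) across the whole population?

-10.2

Under do(Z_2=0), Z_2's equation is replaced by Z_2=0 for every unit. Per-unit Z_3: -9, -3, -15, -11, -13. Mean = -10.2.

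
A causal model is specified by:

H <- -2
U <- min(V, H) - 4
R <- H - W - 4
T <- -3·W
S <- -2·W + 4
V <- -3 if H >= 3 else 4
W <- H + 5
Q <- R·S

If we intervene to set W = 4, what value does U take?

Under do(W=4), the mechanism W <- H + 5 is discarded; W is fixed at 4.
Since U is not a descendant of the intervened variable, it is unaffected.
V = -3 if H >= 3 else 4  [with H=-2]  = 4
U = min(V, H) - 4  [with V=4, H=-2]  = -6

-6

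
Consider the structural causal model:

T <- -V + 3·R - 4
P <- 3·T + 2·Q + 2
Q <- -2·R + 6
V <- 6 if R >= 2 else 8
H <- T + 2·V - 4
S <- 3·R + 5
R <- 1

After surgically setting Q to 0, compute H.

do(Q=0) replaces the equation Q <- -2·R + 6 with the constant Q = 0.
No directed path runs from Q to H, so H keeps its natural value.
V = 6 if R >= 2 else 8  [with R=1]  = 8
T = -V + 3·R - 4  [with V=8, R=1]  = -9
H = T + 2·V - 4  [with T=-9, V=8]  = 3

3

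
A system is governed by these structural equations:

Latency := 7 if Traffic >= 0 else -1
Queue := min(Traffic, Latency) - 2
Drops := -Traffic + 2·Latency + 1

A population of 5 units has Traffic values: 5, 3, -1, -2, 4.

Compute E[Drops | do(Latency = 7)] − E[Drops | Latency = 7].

2.2

The intervention sets Latency=7 in all 5 units regardless of Traffic. Recomputing Drops per unit gives 10, 12, 16, 17, 11; average 13.2.
Conditioning on Latency=7 selects the 3 unit(s) with Traffic ∈ {5, 3, 4}. Their Drops values: 10, 12, 11. Mean = 11.
Difference = 13.2 − 11 = 2.2.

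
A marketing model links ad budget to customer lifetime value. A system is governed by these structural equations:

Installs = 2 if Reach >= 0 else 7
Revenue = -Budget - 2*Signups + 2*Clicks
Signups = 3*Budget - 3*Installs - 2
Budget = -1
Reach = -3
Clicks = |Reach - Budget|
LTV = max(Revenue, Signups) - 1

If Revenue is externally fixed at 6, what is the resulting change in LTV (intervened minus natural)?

-51

Intervening sets Revenue = 6 and removes its equation (Revenue = -Budget - 2*Signups + 2*Clicks).
Installs = 2 if Reach >= 0 else 7  [with Reach=-3]  = 7
Signups = 3*Budget - 3*Installs - 2  [with Budget=-1, Installs=7]  = -26
LTV = max(Revenue, Signups) - 1  [with Revenue=6, Signups=-26]  = 5
Without intervention: Clicks = |Reach - Budget|  [with Reach=-3, Budget=-1]  = 2; Installs = 2 if Reach >= 0 else 7  [with Reach=-3]  = 7; Signups = 3*Budget - 3*Installs - 2  [with Budget=-1, Installs=7]  = -26; Revenue = -Budget - 2*Signups + 2*Clicks  [with Budget=-1, Signups=-26, Clicks=2]  = 57; LTV = max(Revenue, Signups) - 1  [with Revenue=57, Signups=-26]  = 56.
Change = 5 − 56 = -51.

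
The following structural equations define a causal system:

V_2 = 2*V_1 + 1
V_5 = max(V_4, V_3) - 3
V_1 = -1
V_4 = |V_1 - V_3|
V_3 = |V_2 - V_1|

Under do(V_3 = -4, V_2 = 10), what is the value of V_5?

0

Setting V_3 = -4, V_2 = 10 by intervention discards those variables' equations.
V_4 = |V_1 - V_3|  [with V_1=-1, V_3=-4]  = 3
V_5 = max(V_4, V_3) - 3  [with V_4=3, V_3=-4]  = 0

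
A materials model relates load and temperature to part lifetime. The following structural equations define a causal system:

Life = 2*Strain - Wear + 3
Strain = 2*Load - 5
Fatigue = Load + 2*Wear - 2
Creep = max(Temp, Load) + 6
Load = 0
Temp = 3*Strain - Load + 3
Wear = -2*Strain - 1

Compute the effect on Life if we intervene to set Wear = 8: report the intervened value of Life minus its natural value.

Under do(Wear=8), the mechanism Wear = -2*Strain - 1 is discarded; Wear is fixed at 8.
Strain = 2*Load - 5  [with Load=0]  = -5
Life = 2*Strain - Wear + 3  [with Strain=-5, Wear=8]  = -15
Without intervention: Strain = 2*Load - 5  [with Load=0]  = -5; Wear = -2*Strain - 1  [with Strain=-5]  = 9; Life = 2*Strain - Wear + 3  [with Strain=-5, Wear=9]  = -16.
Change = -15 − (-16) = 1.

1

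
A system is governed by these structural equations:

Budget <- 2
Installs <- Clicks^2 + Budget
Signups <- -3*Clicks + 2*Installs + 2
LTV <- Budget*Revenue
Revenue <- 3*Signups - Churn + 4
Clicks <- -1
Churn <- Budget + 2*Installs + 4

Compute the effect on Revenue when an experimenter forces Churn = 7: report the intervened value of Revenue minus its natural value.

The intervention breaks the incoming arrows to Churn: Churn <- Budget + 2*Installs + 4 no longer applies, and Churn = 7.
Installs = Clicks^2 + Budget  [with Clicks=-1, Budget=2]  = 3
Signups = -3*Clicks + 2*Installs + 2  [with Clicks=-1, Installs=3]  = 11
Revenue = 3*Signups - Churn + 4  [with Signups=11, Churn=7]  = 30
Without intervention: Installs = Clicks^2 + Budget  [with Clicks=-1, Budget=2]  = 3; Signups = -3*Clicks + 2*Installs + 2  [with Clicks=-1, Installs=3]  = 11; Churn = Budget + 2*Installs + 4  [with Budget=2, Installs=3]  = 12; Revenue = 3*Signups - Churn + 4  [with Signups=11, Churn=12]  = 25.
Change = 30 − 25 = 5.

5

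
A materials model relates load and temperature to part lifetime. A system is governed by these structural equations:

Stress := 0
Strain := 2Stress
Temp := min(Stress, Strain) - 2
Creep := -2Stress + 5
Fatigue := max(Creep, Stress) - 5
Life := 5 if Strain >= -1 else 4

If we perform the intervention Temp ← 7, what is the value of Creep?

The intervention breaks the incoming arrows to Temp: Temp := min(Stress, Strain) - 2 no longer applies, and Temp = 7.
Creep is not downstream of the intervention, so its value is determined by the original equations.
Creep = -2Stress + 5  [with Stress=0]  = 5

5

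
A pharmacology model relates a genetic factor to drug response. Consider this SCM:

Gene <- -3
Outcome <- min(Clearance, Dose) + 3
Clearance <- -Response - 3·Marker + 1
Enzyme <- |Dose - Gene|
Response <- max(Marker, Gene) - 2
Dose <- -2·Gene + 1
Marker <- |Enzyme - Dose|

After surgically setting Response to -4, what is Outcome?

Under do(Response=-4), the mechanism Response <- max(Marker, Gene) - 2 is discarded; Response is fixed at -4.
Dose = -2·Gene + 1  [with Gene=-3]  = 7
Enzyme = |Dose - Gene|  [with Dose=7, Gene=-3]  = 10
Marker = |Enzyme - Dose|  [with Enzyme=10, Dose=7]  = 3
Clearance = -Response - 3·Marker + 1  [with Response=-4, Marker=3]  = -4
Outcome = min(Clearance, Dose) + 3  [with Clearance=-4, Dose=7]  = -1

-1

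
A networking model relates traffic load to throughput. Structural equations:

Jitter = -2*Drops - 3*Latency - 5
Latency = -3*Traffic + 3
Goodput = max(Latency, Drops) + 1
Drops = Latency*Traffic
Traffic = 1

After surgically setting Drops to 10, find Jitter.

-25

The intervention breaks the incoming arrows to Drops: Drops = Latency*Traffic no longer applies, and Drops = 10.
Latency = -3*Traffic + 3  [with Traffic=1]  = 0
Jitter = -2*Drops - 3*Latency - 5  [with Drops=10, Latency=0]  = -25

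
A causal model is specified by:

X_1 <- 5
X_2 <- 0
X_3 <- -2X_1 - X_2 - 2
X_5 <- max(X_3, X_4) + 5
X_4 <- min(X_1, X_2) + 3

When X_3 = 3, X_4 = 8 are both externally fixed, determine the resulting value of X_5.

13

Setting X_3 = 3, X_4 = 8 by intervention discards those variables' equations.
X_5 = max(X_3, X_4) + 5  [with X_3=3, X_4=8]  = 13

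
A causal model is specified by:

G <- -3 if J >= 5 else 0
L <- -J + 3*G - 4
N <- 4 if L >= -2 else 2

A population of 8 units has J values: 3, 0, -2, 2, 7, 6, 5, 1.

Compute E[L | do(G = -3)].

-15.75

Every unit gets G=-3 under the intervention. L values become -16, -13, -11, -15, -20, -19, -18, -14; E[L|do(G=-3)] = -15.75.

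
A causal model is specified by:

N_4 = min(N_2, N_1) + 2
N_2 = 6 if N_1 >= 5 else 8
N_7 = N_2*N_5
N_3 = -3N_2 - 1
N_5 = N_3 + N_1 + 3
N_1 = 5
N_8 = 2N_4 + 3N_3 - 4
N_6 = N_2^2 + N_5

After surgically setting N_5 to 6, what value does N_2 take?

6

Under do(N_5=6), the mechanism N_5 = N_3 + N_1 + 3 is discarded; N_5 is fixed at 6.
No directed path runs from N_5 to N_2, so N_2 keeps its natural value.
N_2 = 6 if N_1 >= 5 else 8  [with N_1=5]  = 6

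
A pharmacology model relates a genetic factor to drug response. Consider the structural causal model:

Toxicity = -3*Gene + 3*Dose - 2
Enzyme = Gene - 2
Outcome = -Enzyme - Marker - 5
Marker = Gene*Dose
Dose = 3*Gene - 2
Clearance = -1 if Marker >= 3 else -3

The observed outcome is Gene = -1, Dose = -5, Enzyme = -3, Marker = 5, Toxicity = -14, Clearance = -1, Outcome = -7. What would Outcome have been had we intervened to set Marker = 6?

-8

The intervention breaks the incoming arrows to Marker: Marker = Gene*Dose no longer applies, and Marker = 6.
Enzyme = Gene - 2  [with Gene=-1]  = -3
Outcome = -Enzyme - Marker - 5  [with Enzyme=-3, Marker=6]  = -8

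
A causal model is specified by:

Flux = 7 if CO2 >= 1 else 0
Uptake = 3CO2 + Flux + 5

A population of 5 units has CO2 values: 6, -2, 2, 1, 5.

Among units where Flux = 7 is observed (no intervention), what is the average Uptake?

E[Uptake|Flux=7] averages over only the 4 units with Flux=7 (CO2 = 6, 2, 1, 5): Uptake = 30, 18, 15, 27, mean 22.5.

22.5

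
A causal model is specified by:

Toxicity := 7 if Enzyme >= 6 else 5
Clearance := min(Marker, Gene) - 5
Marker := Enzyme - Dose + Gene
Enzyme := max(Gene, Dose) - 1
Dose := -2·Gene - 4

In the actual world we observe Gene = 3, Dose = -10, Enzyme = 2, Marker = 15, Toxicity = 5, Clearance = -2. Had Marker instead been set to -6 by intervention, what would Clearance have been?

-11

Under do(Marker=-6), the mechanism Marker := Enzyme - Dose + Gene is discarded; Marker is fixed at -6.
Clearance = min(Marker, Gene) - 5  [with Marker=-6, Gene=3]  = -11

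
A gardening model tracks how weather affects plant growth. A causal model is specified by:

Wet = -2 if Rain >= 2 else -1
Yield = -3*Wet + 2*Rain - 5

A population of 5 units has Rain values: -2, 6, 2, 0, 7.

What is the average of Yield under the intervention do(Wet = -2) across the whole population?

6.2

Under do(Wet=-2), Wet's equation is replaced by Wet=-2 for every unit. Per-unit Yield: -3, 13, 5, 1, 15. Mean = 6.2.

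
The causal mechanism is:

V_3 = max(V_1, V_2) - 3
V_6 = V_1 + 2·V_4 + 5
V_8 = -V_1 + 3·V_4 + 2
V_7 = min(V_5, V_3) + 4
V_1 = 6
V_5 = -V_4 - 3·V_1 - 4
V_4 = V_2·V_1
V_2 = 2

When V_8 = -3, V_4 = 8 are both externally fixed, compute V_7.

Under do(V_8 = -3, V_4 = 8), each intervened variable's structural equation is replaced by its fixed value.
V_3 = max(V_1, V_2) - 3  [with V_1=6, V_2=2]  = 3
V_5 = -V_4 - 3·V_1 - 4  [with V_4=8, V_1=6]  = -30
V_7 = min(V_5, V_3) + 4  [with V_5=-30, V_3=3]  = -26

-26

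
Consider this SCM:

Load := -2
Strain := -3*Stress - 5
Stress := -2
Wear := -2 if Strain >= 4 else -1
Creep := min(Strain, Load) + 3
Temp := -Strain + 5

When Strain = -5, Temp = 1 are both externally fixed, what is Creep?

Setting Strain = -5, Temp = 1 by intervention discards those variables' equations.
Creep = min(Strain, Load) + 3  [with Strain=-5, Load=-2]  = -2

-2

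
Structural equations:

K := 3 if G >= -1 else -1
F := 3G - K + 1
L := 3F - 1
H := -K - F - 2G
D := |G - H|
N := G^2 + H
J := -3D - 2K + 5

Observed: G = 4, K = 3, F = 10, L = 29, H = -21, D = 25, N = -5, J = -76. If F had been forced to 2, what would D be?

17

The intervention breaks the incoming arrows to F: F := 3G - K + 1 no longer applies, and F = 2.
K = 3 if G >= -1 else -1  [with G=4]  = 3
H = -K - F - 2G  [with K=3, F=2, G=4]  = -13
D = |G - H|  [with G=4, H=-13]  = 17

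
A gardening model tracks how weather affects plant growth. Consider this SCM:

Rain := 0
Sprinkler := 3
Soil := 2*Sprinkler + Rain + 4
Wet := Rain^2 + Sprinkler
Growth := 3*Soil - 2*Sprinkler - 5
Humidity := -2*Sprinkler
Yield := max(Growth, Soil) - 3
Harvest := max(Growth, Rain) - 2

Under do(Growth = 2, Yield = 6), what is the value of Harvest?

Under do(Growth = 2, Yield = 6), each intervened variable's structural equation is replaced by its fixed value.
Harvest = max(Growth, Rain) - 2  [with Growth=2, Rain=0]  = 0

0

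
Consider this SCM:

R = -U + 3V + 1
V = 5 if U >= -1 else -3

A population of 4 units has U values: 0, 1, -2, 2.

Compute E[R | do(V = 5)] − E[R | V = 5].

Every unit gets V=5 under the intervention. R values become 16, 15, 18, 14; E[R|do(V=5)] = 15.75.
Observing V=5 restricts to units where V's equation naturally yields 5: U ∈ {0, 1, 2}. In that subpopulation R = 16, 15, 14, mean 15.
Difference = 15.75 − 15 = 0.75.

0.75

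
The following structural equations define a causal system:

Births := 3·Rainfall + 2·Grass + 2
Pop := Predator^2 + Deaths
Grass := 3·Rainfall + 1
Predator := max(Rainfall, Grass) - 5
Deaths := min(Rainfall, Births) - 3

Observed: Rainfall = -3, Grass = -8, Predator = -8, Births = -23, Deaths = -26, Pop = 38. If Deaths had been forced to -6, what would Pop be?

58

The intervention breaks the incoming arrows to Deaths: Deaths := min(Rainfall, Births) - 3 no longer applies, and Deaths = -6.
Grass = 3·Rainfall + 1  [with Rainfall=-3]  = -8
Predator = max(Rainfall, Grass) - 5  [with Rainfall=-3, Grass=-8]  = -8
Pop = Predator^2 + Deaths  [with Predator=-8, Deaths=-6]  = 58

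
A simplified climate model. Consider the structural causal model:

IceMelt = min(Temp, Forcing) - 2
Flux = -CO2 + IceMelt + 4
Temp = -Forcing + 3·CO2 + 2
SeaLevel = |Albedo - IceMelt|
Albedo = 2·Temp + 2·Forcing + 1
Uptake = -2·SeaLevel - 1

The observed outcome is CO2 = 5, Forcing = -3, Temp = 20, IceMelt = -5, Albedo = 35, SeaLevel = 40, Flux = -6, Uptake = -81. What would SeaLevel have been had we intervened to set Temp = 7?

The intervention breaks the incoming arrows to Temp: Temp = -Forcing + 3·CO2 + 2 no longer applies, and Temp = 7.
IceMelt = min(Temp, Forcing) - 2  [with Temp=7, Forcing=-3]  = -5
Albedo = 2·Temp + 2·Forcing + 1  [with Temp=7, Forcing=-3]  = 9
SeaLevel = |Albedo - IceMelt|  [with Albedo=9, IceMelt=-5]  = 14

14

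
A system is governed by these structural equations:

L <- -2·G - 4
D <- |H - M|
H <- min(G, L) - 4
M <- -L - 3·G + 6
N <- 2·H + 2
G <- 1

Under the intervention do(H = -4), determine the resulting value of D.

Intervening sets H = -4 and removes its equation (H <- min(G, L) - 4).
L = -2·G - 4  [with G=1]  = -6
M = -L - 3·G + 6  [with L=-6, G=1]  = 9
D = |H - M|  [with H=-4, M=9]  = 13

13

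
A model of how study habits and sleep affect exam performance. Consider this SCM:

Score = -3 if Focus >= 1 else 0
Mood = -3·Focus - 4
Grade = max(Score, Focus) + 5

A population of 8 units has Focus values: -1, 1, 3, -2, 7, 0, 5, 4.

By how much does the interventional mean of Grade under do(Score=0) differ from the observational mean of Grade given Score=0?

2.5

do(Score=0) breaks Score's dependence on Focus. With Score=0 fixed, Grade across the units is 5, 6, 8, 5, 12, 5, 10, 9, mean 7.5.
Conditioning on Score=0 selects the 3 unit(s) with Focus ∈ {-1, -2, 0}. Their Grade values: 5, 5, 5. Mean = 5.
Difference = 7.5 − 5 = 2.5.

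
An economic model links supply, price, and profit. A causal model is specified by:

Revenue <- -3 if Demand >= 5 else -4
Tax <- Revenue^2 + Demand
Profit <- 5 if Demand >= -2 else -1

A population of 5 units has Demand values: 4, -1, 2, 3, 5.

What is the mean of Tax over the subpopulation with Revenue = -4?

E[Tax|Revenue=-4] averages over only the 4 units with Revenue=-4 (Demand = 4, -1, 2, 3): Tax = 20, 15, 18, 19, mean 18.

18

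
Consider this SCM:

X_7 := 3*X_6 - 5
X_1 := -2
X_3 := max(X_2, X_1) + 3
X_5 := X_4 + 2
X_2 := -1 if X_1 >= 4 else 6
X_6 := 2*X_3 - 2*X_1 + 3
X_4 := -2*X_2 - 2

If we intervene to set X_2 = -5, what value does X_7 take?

Under do(X_2=-5), the mechanism X_2 := -1 if X_1 >= 4 else 6 is discarded; X_2 is fixed at -5.
X_3 = max(X_2, X_1) + 3  [with X_2=-5, X_1=-2]  = 1
X_6 = 2*X_3 - 2*X_1 + 3  [with X_3=1, X_1=-2]  = 9
X_7 = 3*X_6 - 5  [with X_6=9]  = 22

22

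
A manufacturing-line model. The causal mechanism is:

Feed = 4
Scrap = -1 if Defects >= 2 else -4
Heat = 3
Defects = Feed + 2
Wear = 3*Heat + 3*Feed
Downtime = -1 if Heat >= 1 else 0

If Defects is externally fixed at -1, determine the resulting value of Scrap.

Intervening sets Defects = -1 and removes its equation (Defects = Feed + 2).
Scrap = -1 if Defects >= 2 else -4  [with Defects=-1]  = -4

-4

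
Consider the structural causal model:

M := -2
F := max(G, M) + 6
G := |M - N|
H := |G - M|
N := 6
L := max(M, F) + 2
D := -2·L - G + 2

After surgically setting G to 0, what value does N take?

6

Under do(G=0), the mechanism G := |M - N| is discarded; G is fixed at 0.
Since N is not a descendant of the intervened variable, it is unaffected.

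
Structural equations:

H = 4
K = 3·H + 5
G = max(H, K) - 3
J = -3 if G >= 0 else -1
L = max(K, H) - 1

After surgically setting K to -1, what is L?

do(K=-1) replaces the equation K = 3·H + 5 with the constant K = -1.
L = max(K, H) - 1  [with K=-1, H=4]  = 3

3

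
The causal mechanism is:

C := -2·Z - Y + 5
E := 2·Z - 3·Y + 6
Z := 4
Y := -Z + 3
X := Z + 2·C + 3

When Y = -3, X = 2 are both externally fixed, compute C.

The joint intervention fixes Y = -3, X = 2, removing each variable's own equation.
C = -2·Z - Y + 5  [with Z=4, Y=-3]  = 0

0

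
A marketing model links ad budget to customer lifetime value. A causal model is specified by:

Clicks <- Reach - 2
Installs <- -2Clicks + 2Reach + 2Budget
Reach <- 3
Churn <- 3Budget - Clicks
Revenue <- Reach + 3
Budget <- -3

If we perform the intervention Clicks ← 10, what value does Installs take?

The intervention breaks the incoming arrows to Clicks: Clicks <- Reach - 2 no longer applies, and Clicks = 10.
Installs = -2Clicks + 2Reach + 2Budget  [with Clicks=10, Reach=3, Budget=-3]  = -20

-20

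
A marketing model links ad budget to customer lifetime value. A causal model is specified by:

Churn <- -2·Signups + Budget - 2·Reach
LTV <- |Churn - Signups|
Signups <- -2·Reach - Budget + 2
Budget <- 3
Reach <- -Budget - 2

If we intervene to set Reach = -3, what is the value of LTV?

6

do(Reach=-3) replaces the equation Reach <- -Budget - 2 with the constant Reach = -3.
Signups = -2·Reach - Budget + 2  [with Reach=-3, Budget=3]  = 5
Churn = -2·Signups + Budget - 2·Reach  [with Signups=5, Budget=3, Reach=-3]  = -1
LTV = |Churn - Signups|  [with Churn=-1, Signups=5]  = 6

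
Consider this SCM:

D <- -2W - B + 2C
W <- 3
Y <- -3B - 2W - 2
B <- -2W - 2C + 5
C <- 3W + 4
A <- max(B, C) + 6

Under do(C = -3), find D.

Under do(C=-3), the mechanism C <- 3W + 4 is discarded; C is fixed at -3.
B = -2W - 2C + 5  [with W=3, C=-3]  = 5
D = -2W - B + 2C  [with W=3, B=5, C=-3]  = -17

-17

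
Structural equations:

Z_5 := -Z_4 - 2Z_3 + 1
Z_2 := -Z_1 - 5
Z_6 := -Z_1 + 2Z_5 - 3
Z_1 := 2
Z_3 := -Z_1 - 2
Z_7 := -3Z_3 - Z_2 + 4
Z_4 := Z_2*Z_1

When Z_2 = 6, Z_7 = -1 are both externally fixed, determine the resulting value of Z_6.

-11

Under do(Z_2 = 6, Z_7 = -1), each intervened variable's structural equation is replaced by its fixed value.
Z_3 = -Z_1 - 2  [with Z_1=2]  = -4
Z_4 = Z_2*Z_1  [with Z_2=6, Z_1=2]  = 12
Z_5 = -Z_4 - 2Z_3 + 1  [with Z_4=12, Z_3=-4]  = -3
Z_6 = -Z_1 + 2Z_5 - 3  [with Z_1=2, Z_5=-3]  = -11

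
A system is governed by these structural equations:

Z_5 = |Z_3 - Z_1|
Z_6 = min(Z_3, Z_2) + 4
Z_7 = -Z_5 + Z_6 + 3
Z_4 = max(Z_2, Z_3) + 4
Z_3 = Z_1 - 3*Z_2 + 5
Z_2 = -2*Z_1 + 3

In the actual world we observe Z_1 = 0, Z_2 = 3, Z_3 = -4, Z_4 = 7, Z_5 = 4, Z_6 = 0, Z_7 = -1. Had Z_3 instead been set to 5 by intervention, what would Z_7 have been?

The intervention breaks the incoming arrows to Z_3: Z_3 = Z_1 - 3*Z_2 + 5 no longer applies, and Z_3 = 5.
Z_2 = -2*Z_1 + 3  [with Z_1=0]  = 3
Z_5 = |Z_3 - Z_1|  [with Z_3=5, Z_1=0]  = 5
Z_6 = min(Z_3, Z_2) + 4  [with Z_3=5, Z_2=3]  = 7
Z_7 = -Z_5 + Z_6 + 3  [with Z_5=5, Z_6=7]  = 5

5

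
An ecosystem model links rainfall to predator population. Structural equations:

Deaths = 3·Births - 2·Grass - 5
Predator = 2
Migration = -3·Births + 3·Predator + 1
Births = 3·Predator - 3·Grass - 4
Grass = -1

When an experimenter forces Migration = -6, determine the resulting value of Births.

do(Migration=-6) replaces the equation Migration = -3·Births + 3·Predator + 1 with the constant Migration = -6.
Births is not downstream of the intervention, so its value is determined by the original equations.
Births = 3·Predator - 3·Grass - 4  [with Predator=2, Grass=-1]  = 5

5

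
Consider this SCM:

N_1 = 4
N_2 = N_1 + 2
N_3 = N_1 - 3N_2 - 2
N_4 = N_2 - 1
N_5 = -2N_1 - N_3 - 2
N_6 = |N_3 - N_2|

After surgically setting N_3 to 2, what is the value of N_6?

The intervention breaks the incoming arrows to N_3: N_3 = N_1 - 3N_2 - 2 no longer applies, and N_3 = 2.
N_2 = N_1 + 2  [with N_1=4]  = 6
N_6 = |N_3 - N_2|  [with N_3=2, N_2=6]  = 4

4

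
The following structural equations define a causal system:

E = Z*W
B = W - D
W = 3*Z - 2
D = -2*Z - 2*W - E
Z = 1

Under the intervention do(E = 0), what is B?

do(E=0) replaces the equation E = Z*W with the constant E = 0.
W = 3*Z - 2  [with Z=1]  = 1
D = -2*Z - 2*W - E  [with Z=1, W=1, E=0]  = -4
B = W - D  [with W=1, D=-4]  = 5

5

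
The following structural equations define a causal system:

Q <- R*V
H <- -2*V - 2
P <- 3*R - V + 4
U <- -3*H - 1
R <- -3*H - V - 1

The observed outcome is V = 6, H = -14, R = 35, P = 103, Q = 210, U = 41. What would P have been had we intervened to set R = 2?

The intervention breaks the incoming arrows to R: R <- -3*H - V - 1 no longer applies, and R = 2.
P = 3*R - V + 4  [with R=2, V=6]  = 4

4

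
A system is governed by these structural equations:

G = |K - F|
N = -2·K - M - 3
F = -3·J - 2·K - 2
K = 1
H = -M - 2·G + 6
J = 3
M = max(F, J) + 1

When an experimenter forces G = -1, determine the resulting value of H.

Under do(G=-1), the mechanism G = |K - F| is discarded; G is fixed at -1.
F = -3·J - 2·K - 2  [with J=3, K=1]  = -13
M = max(F, J) + 1  [with F=-13, J=3]  = 4
H = -M - 2·G + 6  [with M=4, G=-1]  = 4

4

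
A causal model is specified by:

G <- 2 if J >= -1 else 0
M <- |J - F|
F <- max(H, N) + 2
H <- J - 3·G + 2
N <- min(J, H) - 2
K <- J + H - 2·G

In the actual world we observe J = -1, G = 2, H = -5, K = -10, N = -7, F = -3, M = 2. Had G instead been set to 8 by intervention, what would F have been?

Under do(G=8), the mechanism G <- 2 if J >= -1 else 0 is discarded; G is fixed at 8.
H = J - 3·G + 2  [with J=-1, G=8]  = -23
N = min(J, H) - 2  [with J=-1, H=-23]  = -25
F = max(H, N) + 2  [with H=-23, N=-25]  = -21

-21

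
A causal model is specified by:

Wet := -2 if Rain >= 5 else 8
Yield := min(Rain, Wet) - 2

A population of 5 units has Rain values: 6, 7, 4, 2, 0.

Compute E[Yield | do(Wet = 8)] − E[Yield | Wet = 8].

The intervention sets Wet=8 in all 5 units regardless of Rain. Recomputing Yield per unit gives 4, 5, 2, 0, -2; average 1.8.
E[Yield|Wet=8] averages over only the 3 units with Wet=8 (Rain = 4, 2, 0): Yield = 2, 0, -2, mean 0.
Difference = 1.8 − 0 = 1.8.

1.8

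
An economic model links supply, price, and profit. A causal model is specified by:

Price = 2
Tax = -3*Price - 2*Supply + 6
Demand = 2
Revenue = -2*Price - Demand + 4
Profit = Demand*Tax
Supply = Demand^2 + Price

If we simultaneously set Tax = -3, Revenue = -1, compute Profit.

-6

Setting Tax = -3, Revenue = -1 by intervention discards those variables' equations.
Profit = Demand*Tax  [with Demand=2, Tax=-3]  = -6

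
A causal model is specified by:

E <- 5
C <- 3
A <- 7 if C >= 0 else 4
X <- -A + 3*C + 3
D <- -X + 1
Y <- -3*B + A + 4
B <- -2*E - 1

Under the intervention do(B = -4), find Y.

23

Under do(B=-4), the mechanism B <- -2*E - 1 is discarded; B is fixed at -4.
A = 7 if C >= 0 else 4  [with C=3]  = 7
Y = -3*B + A + 4  [with B=-4, A=7]  = 23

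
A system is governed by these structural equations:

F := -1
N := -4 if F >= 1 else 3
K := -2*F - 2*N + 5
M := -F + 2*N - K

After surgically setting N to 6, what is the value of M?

Under do(N=6), the mechanism N := -4 if F >= 1 else 3 is discarded; N is fixed at 6.
K = -2*F - 2*N + 5  [with F=-1, N=6]  = -5
M = -F + 2*N - K  [with F=-1, N=6, K=-5]  = 18

18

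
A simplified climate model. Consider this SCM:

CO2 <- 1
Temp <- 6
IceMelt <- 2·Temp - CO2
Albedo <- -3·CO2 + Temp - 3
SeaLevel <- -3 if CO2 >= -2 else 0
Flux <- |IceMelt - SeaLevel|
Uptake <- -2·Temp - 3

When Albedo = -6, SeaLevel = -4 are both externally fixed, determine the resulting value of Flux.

15

The joint intervention fixes Albedo = -6, SeaLevel = -4, removing each variable's own equation.
IceMelt = 2·Temp - CO2  [with Temp=6, CO2=1]  = 11
Flux = |IceMelt - SeaLevel|  [with IceMelt=11, SeaLevel=-4]  = 15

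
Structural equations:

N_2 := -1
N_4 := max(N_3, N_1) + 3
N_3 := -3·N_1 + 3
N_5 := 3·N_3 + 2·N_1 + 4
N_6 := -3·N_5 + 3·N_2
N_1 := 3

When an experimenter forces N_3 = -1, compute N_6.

The intervention breaks the incoming arrows to N_3: N_3 := -3·N_1 + 3 no longer applies, and N_3 = -1.
N_5 = 3·N_3 + 2·N_1 + 4  [with N_3=-1, N_1=3]  = 7
N_6 = -3·N_5 + 3·N_2  [with N_5=7, N_2=-1]  = -24

-24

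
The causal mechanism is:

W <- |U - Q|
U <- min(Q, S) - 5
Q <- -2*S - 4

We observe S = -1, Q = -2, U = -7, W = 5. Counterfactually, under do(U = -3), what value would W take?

The intervention breaks the incoming arrows to U: U <- min(Q, S) - 5 no longer applies, and U = -3.
Q = -2*S - 4  [with S=-1]  = -2
W = |U - Q|  [with U=-3, Q=-2]  = 1

1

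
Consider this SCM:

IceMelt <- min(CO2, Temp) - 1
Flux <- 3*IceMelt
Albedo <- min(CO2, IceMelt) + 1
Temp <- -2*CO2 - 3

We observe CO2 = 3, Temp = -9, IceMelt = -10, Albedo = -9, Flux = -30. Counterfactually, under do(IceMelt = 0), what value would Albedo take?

1

The intervention breaks the incoming arrows to IceMelt: IceMelt <- min(CO2, Temp) - 1 no longer applies, and IceMelt = 0.
Albedo = min(CO2, IceMelt) + 1  [with CO2=3, IceMelt=0]  = 1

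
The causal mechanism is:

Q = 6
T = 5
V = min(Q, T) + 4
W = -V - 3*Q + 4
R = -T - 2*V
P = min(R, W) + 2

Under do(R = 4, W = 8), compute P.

Setting R = 4, W = 8 by intervention discards those variables' equations.
P = min(R, W) + 2  [with R=4, W=8]  = 6

6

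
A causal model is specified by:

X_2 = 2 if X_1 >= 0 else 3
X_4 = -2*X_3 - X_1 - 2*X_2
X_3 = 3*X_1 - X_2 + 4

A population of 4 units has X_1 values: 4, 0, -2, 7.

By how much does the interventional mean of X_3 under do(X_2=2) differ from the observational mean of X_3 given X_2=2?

-4.25

Every unit gets X_2=2 under the intervention. X_3 values become 14, 2, -4, 23; E[X_3|do(X_2=2)] = 8.75.
Observing X_2=2 restricts to units where X_2's equation naturally yields 2: X_1 ∈ {4, 0, 7}. In that subpopulation X_3 = 14, 2, 23, mean 13.
Difference = 8.75 − 13 = -4.25.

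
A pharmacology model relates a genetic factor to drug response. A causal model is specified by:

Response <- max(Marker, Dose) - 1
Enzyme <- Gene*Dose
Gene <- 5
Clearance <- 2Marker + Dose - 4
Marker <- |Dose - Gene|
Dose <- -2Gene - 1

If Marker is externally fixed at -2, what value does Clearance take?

Under do(Marker=-2), the mechanism Marker <- |Dose - Gene| is discarded; Marker is fixed at -2.
Dose = -2Gene - 1  [with Gene=5]  = -11
Clearance = 2Marker + Dose - 4  [with Marker=-2, Dose=-11]  = -19

-19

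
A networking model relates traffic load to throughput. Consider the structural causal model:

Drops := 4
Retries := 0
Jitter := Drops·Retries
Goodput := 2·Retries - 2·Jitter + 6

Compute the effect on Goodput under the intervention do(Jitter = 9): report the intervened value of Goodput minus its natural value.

The intervention breaks the incoming arrows to Jitter: Jitter := Drops·Retries no longer applies, and Jitter = 9.
Goodput = 2·Retries - 2·Jitter + 6  [with Retries=0, Jitter=9]  = -12
Without intervention: Jitter = Drops·Retries  [with Drops=4, Retries=0]  = 0; Goodput = 2·Retries - 2·Jitter + 6  [with Retries=0, Jitter=0]  = 6.
Change = -12 − 6 = -18.

-18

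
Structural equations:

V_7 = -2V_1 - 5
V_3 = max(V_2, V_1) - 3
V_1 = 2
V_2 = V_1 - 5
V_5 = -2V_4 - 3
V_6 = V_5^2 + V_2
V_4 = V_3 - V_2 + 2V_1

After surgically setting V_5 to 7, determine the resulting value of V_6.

46

The intervention breaks the incoming arrows to V_5: V_5 = -2V_4 - 3 no longer applies, and V_5 = 7.
V_2 = V_1 - 5  [with V_1=2]  = -3
V_6 = V_5^2 + V_2  [with V_5=7, V_2=-3]  = 46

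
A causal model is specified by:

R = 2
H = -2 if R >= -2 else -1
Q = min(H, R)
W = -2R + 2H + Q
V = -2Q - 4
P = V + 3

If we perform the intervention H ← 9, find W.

Under do(H=9), the mechanism H = -2 if R >= -2 else -1 is discarded; H is fixed at 9.
Q = min(H, R)  [with H=9, R=2]  = 2
W = -2R + 2H + Q  [with R=2, H=9, Q=2]  = 16

16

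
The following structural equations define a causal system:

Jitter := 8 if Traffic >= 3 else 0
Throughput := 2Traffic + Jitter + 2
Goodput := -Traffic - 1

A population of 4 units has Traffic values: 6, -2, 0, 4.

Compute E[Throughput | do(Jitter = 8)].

Every unit gets Jitter=8 under the intervention. Throughput values become 22, 6, 10, 18; E[Throughput|do(Jitter=8)] = 14.

14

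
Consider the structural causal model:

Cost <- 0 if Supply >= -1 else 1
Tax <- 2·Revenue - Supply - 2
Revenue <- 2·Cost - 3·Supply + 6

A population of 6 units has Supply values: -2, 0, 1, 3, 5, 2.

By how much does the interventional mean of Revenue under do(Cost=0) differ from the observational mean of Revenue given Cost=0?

2.1

Every unit gets Cost=0 under the intervention. Revenue values become 12, 6, 3, -3, -9, 0; E[Revenue|do(Cost=0)] = 1.5.
Observing Cost=0 restricts to units where Cost's equation naturally yields 0: Supply ∈ {0, 1, 3, 5, 2}. In that subpopulation Revenue = 6, 3, -3, -9, 0, mean -0.6.
Difference = 1.5 − (-0.6) = 2.1.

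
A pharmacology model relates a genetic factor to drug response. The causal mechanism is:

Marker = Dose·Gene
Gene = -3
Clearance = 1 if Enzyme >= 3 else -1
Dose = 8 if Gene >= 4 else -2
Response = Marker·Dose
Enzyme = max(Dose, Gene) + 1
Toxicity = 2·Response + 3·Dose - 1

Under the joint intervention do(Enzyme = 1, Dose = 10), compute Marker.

The joint intervention fixes Enzyme = 1, Dose = 10, removing each variable's own equation.
Marker = Dose·Gene  [with Dose=10, Gene=-3]  = -30

-30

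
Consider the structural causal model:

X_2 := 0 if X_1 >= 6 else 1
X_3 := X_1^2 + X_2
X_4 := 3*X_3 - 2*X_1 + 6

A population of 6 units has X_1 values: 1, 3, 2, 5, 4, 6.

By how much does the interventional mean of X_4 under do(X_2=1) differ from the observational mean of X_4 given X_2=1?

The intervention sets X_2=1 in all 6 units regardless of X_1. Recomputing X_4 per unit gives 10, 30, 17, 74, 49, 105; average 47.5.
Conditioning on X_2=1 selects the 5 unit(s) with X_1 ∈ {1, 3, 2, 5, 4}. Their X_4 values: 10, 30, 17, 74, 49. Mean = 36.
Difference = 47.5 − 36 = 11.5.

11.5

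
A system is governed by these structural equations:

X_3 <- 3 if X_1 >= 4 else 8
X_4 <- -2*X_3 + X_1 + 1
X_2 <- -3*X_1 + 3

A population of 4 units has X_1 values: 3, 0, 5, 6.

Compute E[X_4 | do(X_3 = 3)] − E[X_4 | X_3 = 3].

The intervention sets X_3=3 in all 4 units regardless of X_1. Recomputing X_4 per unit gives -2, -5, 0, 1; average -1.5.
E[X_4|X_3=3] averages over only the 2 units with X_3=3 (X_1 = 5, 6): X_4 = 0, 1, mean 0.5.
Difference = -1.5 − 0.5 = -2.

-2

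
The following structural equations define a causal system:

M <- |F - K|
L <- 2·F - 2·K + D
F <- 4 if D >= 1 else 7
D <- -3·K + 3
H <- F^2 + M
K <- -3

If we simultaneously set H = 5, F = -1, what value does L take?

16

Under do(H = 5, F = -1), each intervened variable's structural equation is replaced by its fixed value.
D = -3·K + 3  [with K=-3]  = 12
L = 2·F - 2·K + D  [with F=-1, K=-3, D=12]  = 16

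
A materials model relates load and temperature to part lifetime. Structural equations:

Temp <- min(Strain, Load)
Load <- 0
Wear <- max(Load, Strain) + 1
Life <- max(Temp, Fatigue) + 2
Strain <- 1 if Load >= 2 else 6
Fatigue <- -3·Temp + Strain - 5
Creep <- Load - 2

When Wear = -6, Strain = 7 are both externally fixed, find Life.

4

Setting Wear = -6, Strain = 7 by intervention discards those variables' equations.
Temp = min(Strain, Load)  [with Strain=7, Load=0]  = 0
Fatigue = -3·Temp + Strain - 5  [with Temp=0, Strain=7]  = 2
Life = max(Temp, Fatigue) + 2  [with Temp=0, Fatigue=2]  = 4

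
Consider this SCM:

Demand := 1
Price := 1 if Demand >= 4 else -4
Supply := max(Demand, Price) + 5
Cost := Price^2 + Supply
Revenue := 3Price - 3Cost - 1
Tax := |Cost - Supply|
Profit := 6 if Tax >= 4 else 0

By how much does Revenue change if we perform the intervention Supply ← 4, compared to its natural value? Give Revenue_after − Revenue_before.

do(Supply=4) replaces the equation Supply := max(Demand, Price) + 5 with the constant Supply = 4.
Price = 1 if Demand >= 4 else -4  [with Demand=1]  = -4
Cost = Price^2 + Supply  [with Price=-4, Supply=4]  = 20
Revenue = 3Price - 3Cost - 1  [with Price=-4, Cost=20]  = -73
Without intervention: Price = 1 if Demand >= 4 else -4  [with Demand=1]  = -4; Supply = max(Demand, Price) + 5  [with Demand=1, Price=-4]  = 6; Cost = Price^2 + Supply  [with Price=-4, Supply=6]  = 22; Revenue = 3Price - 3Cost - 1  [with Price=-4, Cost=22]  = -79.
Change = -73 − (-79) = 6.

6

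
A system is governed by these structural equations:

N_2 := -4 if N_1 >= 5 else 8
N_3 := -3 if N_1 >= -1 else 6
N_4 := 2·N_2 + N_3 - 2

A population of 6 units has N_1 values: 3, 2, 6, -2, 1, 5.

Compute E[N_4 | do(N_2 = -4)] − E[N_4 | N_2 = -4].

1.5

do(N_2=-4) breaks N_2's dependence on N_1. With N_2=-4 fixed, N_4 across the units is -13, -13, -13, -4, -13, -13, mean -11.5.
E[N_4|N_2=-4] averages over only the 2 units with N_2=-4 (N_1 = 6, 5): N_4 = -13, -13, mean -13.
Difference = -11.5 − (-13) = 1.5.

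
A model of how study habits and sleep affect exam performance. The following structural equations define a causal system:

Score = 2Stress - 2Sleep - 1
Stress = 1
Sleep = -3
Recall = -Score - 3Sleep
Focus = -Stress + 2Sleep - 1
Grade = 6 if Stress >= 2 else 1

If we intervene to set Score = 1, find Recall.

8

Intervening sets Score = 1 and removes its equation (Score = 2Stress - 2Sleep - 1).
Recall = -Score - 3Sleep  [with Score=1, Sleep=-3]  = 8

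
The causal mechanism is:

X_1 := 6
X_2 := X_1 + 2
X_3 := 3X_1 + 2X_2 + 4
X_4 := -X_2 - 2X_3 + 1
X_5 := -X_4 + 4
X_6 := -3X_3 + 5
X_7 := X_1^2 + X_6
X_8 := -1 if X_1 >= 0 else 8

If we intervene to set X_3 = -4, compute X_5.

3

do(X_3=-4) replaces the equation X_3 := 3X_1 + 2X_2 + 4 with the constant X_3 = -4.
X_2 = X_1 + 2  [with X_1=6]  = 8
X_4 = -X_2 - 2X_3 + 1  [with X_2=8, X_3=-4]  = 1
X_5 = -X_4 + 4  [with X_4=1]  = 3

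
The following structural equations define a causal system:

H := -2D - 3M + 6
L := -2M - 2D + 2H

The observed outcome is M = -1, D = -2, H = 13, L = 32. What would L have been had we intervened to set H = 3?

The intervention breaks the incoming arrows to H: H := -2D - 3M + 6 no longer applies, and H = 3.
L = -2M - 2D + 2H  [with M=-1, D=-2, H=3]  = 12

12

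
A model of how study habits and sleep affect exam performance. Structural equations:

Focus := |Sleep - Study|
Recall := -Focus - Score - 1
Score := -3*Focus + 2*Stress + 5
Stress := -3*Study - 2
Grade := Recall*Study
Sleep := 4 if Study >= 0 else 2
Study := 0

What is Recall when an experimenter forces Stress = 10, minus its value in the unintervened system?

The intervention breaks the incoming arrows to Stress: Stress := -3*Study - 2 no longer applies, and Stress = 10.
Sleep = 4 if Study >= 0 else 2  [with Study=0]  = 4
Focus = |Sleep - Study|  [with Sleep=4, Study=0]  = 4
Score = -3*Focus + 2*Stress + 5  [with Focus=4, Stress=10]  = 13
Recall = -Focus - Score - 1  [with Focus=4, Score=13]  = -18
Without intervention: Sleep = 4 if Study >= 0 else 2  [with Study=0]  = 4; Stress = -3*Study - 2  [with Study=0]  = -2; Focus = |Sleep - Study|  [with Sleep=4, Study=0]  = 4; Score = -3*Focus + 2*Stress + 5  [with Focus=4, Stress=-2]  = -11; Recall = -Focus - Score - 1  [with Focus=4, Score=-11]  = 6.
Change = -18 − 6 = -24.

-24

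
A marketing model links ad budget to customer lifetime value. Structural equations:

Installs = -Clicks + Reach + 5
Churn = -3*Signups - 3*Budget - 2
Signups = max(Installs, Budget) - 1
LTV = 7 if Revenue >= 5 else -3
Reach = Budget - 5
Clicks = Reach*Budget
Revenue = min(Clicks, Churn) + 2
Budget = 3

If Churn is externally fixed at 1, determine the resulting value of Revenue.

Intervening sets Churn = 1 and removes its equation (Churn = -3*Signups - 3*Budget - 2).
Reach = Budget - 5  [with Budget=3]  = -2
Clicks = Reach*Budget  [with Reach=-2, Budget=3]  = -6
Revenue = min(Clicks, Churn) + 2  [with Clicks=-6, Churn=1]  = -4

-4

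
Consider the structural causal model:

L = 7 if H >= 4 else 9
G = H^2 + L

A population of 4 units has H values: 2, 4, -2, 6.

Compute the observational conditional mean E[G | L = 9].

Conditioning on L=9 selects the 2 unit(s) with H ∈ {2, -2}. Their G values: 13, 13. Mean = 13.

13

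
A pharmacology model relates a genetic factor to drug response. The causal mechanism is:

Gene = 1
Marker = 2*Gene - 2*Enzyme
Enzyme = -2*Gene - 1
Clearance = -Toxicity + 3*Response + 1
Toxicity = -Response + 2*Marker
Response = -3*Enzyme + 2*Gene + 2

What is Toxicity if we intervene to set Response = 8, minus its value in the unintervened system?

Intervening sets Response = 8 and removes its equation (Response = -3*Enzyme + 2*Gene + 2).
Enzyme = -2*Gene - 1  [with Gene=1]  = -3
Marker = 2*Gene - 2*Enzyme  [with Gene=1, Enzyme=-3]  = 8
Toxicity = -Response + 2*Marker  [with Response=8, Marker=8]  = 8
Without intervention: Enzyme = -2*Gene - 1  [with Gene=1]  = -3; Marker = 2*Gene - 2*Enzyme  [with Gene=1, Enzyme=-3]  = 8; Response = -3*Enzyme + 2*Gene + 2  [with Enzyme=-3, Gene=1]  = 13; Toxicity = -Response + 2*Marker  [with Response=13, Marker=8]  = 3.
Change = 8 − 3 = 5.

5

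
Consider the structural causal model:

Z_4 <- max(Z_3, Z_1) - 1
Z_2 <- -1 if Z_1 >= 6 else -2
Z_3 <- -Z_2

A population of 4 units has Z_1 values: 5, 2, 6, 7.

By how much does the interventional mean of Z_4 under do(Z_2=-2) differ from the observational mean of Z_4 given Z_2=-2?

Every unit gets Z_2=-2 under the intervention. Z_4 values become 4, 1, 5, 6; E[Z_4|do(Z_2=-2)] = 4.
Conditioning on Z_2=-2 selects the 2 unit(s) with Z_1 ∈ {5, 2}. Their Z_4 values: 4, 1. Mean = 2.5.
Difference = 4 − 2.5 = 1.5.

1.5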